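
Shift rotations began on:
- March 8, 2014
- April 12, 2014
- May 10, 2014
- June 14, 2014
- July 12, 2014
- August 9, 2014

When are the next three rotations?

September 13, 2014; October 11, 2014; November 8, 2014

These are Saturdays at 28- or 35-day spacing (35, 28, 35, 28, 28).
The pattern: 2nd Saturday of the month.
September 2014 — 2nd Saturday is September 13, 2014.
October 2014 — 2nd Saturday is October 11, 2014.
2nd Saturday of November 2014: November 8, 2014.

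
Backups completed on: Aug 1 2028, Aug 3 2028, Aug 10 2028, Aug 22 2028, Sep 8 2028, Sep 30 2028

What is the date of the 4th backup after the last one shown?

The spacing grows by 5 each time: 2, 7, 12, 17, 22 days.
Next gap: 27 days. Sep 30 2028 + 27 days = Oct 27 2028.
Next gap: 32 days. Oct 27 2028 + 32 days = Nov 28 2028.
Next gap: 37 days. Nov 28 2028 + 37 days = Jan 4 2029.
Next gap: 42 days. Jan 4 2029 + 42 days = Feb 15 2029.

Feb 15 2029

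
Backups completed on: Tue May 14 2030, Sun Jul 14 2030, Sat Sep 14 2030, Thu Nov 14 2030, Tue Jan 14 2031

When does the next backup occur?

Each date is the 14th; the gaps (61, 62, 61, 61) track the month lengths.
The rule is the 14th of every 2 months.
Next: March 2031 → Fri Mar 14 2031.

Fri Mar 14 2031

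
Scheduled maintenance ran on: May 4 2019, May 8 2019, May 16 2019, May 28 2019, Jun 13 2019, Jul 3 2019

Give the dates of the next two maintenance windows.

Jul 27 2019, Aug 24 2019

Intervals are 4, 8, 12, 16, 20 days — an arithmetic progression with common difference 4.
Next gap: 24 days. Jul 3 2019 + 24 days = Jul 27 2019.
Next gap: 28 days. Jul 27 2019 + 28 days = Aug 24 2019.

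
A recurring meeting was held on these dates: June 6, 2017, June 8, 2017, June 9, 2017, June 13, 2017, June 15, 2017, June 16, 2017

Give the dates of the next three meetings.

The gap pattern 2, 1, 4, 2, 1 repeats every 3 events.
These are the Tuesdays, Thursdays and Fridays of each week.
The following Tuesday is June 20, 2017.
The following Thursday is June 22, 2017.
The following Friday is June 23, 2017.

June 20, 2017; June 22, 2017; June 23, 2017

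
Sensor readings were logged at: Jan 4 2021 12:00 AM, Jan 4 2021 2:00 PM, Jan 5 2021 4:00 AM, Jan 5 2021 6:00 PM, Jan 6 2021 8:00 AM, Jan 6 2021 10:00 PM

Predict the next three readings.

Gaps: 14, 14, 14, 14, 14 hours — each event is 14 hours after the previous one.
Jan 6 2021 10:00 PM + 14 h = Jan 7 2021 12:00 PM.
Jan 7 2021 12:00 PM + 14 h = Jan 8 2021 2:00 AM.
Jan 8 2021 2:00 AM + 14 h = Jan 8 2021 4:00 PM.

Jan 7 2021 12:00 PM, Jan 8 2021 2:00 AM, Jan 8 2021 4:00 PM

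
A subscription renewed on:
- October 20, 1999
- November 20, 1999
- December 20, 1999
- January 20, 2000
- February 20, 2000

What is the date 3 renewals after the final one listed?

May 20, 2000

The day-of-month is always 20 (31, 30, 31, 31 days between events).
So this recurs on the 20th of each month.
Next: March 2000 → March 20, 2000.
Next: April 2000 → April 20, 2000.
May 2000: May 20, 2000.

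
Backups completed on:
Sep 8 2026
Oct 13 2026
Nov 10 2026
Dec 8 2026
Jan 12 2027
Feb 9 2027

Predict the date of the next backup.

Mar 9 2027

These are Tuesdays at 28- or 35-day spacing (35, 28, 28, 35, 28).
The pattern: 2nd Tuesday of the month.
2nd Tuesday of March 2027: Mar 9 2027.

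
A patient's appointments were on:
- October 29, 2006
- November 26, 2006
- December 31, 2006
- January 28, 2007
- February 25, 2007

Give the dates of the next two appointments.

These are Sundays with 28, 35, 28, 28-day gaps.
Each is the final Sunday of its month — October 29, 2006 is past the 28th, so '4th Sunday' doesn't fit.
Last Sunday of March 2007: March 25, 2007.
Last Sunday of April 2007: April 29, 2007.

March 25, 2007; April 29, 2007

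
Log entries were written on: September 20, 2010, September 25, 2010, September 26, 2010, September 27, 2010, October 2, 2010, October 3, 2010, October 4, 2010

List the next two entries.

October 9, 2010; October 10, 2010

Every event lands on a Monday or Saturday or Sunday (gaps cycle 5, 1, 1, 5, 1, 1).
So the schedule is: every Monday, Saturday and Sunday.
The following Saturday is October 9, 2010.
Next Sunday: October 10, 2010.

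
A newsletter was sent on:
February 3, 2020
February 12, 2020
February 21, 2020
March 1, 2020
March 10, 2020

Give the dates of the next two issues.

Gaps between consecutive events: 9, 9, 9, 9 days — a constant 9-day interval.
March 10, 2020 + 9 days = March 19, 2020.
March 19, 2020 + 9 days = March 28, 2020.

March 19, 2020; March 28, 2020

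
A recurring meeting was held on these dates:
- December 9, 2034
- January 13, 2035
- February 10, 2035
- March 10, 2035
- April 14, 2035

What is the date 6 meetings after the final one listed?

October 13, 2035

All dates are Saturdays, 35, 28, 28, 35 days apart.
Specifically, the 2nd Saturday of each month.
2nd Saturday of May 2035: May 12, 2035.
2nd Saturday of June 2035: June 9, 2035.
July 2035 — 2nd Saturday is July 14, 2035.
August 2035 — 2nd Saturday is August 11, 2035.
2nd Saturday of September 2035: September 8, 2035.
2nd Saturday of October 2035: October 13, 2035.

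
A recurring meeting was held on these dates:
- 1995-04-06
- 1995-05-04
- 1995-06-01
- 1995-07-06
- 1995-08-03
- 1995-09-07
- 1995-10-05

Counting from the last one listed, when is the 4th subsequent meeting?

All dates are Thursdays, 28, 28, 35, 28, 35, 28 days apart.
Specifically, the 1st Thursday of each month.
1st Thursday of November 1995: 1995-11-02.
December 1995 — 1st Thursday is 1995-12-07.
1st Thursday of January 1996: 1996-01-04.
1st Thursday of February 1996: 1996-02-01.

1996-02-01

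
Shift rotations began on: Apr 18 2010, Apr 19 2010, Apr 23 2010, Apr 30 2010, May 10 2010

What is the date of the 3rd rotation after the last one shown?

Jun 27 2010

The spacing grows by 3 each time: 1, 4, 7, 10 days.
Next gap: 13 days. May 10 2010 + 13 days = May 23 2010.
Next gap: 16 days. May 23 2010 + 16 days = Jun 8 2010.
Next gap: 19 days. Jun 8 2010 + 19 days = Jun 27 2010.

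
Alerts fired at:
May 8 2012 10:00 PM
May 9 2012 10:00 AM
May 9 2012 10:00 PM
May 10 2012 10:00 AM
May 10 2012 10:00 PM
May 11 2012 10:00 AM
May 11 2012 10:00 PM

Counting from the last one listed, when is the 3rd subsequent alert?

May 13 2012 10:00 AM

The interval is a steady 12 hours (12, 12, 12, 12, 12, 12).
May 11 2012 10:00 PM + 12 h = May 12 2012 10:00 AM.
May 12 2012 10:00 AM + 12 h = May 12 2012 10:00 PM.
May 12 2012 10:00 PM + 12 h = May 13 2012 10:00 AM.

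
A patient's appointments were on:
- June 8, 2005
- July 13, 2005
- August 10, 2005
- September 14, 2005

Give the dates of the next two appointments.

October 12, 2005; November 9, 2005

Gaps: 35, 28, 35 days — a mix of 28 and 35. Every date is a Wednesday.
Each is the 2nd Wednesday of its month.
2nd Wednesday of October 2005: October 12, 2005.
November 2005 — 2nd Wednesday is November 9, 2005.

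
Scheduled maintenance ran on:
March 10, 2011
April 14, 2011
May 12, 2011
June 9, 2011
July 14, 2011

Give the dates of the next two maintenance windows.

Gaps: 35, 28, 28, 35 days — a mix of 28 and 35. Every date is a Thursday.
Each is the 2nd Thursday of its month.
August 2011 — 2nd Thursday is August 11, 2011.
September 2011 — 2nd Thursday is September 8, 2011.

August 11, 2011; September 8, 2011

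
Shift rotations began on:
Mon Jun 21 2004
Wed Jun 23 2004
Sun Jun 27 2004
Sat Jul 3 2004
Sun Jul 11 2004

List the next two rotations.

Wed Jul 21 2004, Mon Aug 2 2004

Gaps: 2, 4, 6, 8 days — each gap is 2 larger than the previous one.
Next gap: 10 days. Sun Jul 11 2004 + 10 days = Wed Jul 21 2004.
Next gap: 12 days. Wed Jul 21 2004 + 12 days = Mon Aug 2 2004.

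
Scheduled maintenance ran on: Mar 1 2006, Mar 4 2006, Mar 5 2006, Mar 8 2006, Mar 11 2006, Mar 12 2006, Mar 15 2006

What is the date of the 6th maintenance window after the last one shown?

Gaps: 3, 1, 3, 3, 1, 3 days — not constant, but cyclic with period 3.
The events fall on every Wednesday, Saturday and Sunday.
The following Saturday is Mar 18 2006.
The following Sunday is Mar 19 2006.
Next Wednesday: Mar 22 2006.
Next Saturday: Mar 25 2006.
Next Sunday: Mar 26 2006.
The following Wednesday is Mar 29 2006.

Mar 29 2006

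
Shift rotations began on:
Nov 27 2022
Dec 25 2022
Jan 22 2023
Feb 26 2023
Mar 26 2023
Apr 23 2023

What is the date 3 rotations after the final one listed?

Jul 23 2023

These are Sundays at 28- or 35-day spacing (28, 28, 35, 28, 28).
The pattern: 4th Sunday of the month.
4th Sunday of May 2023: May 28 2023.
June 2023 — 4th Sunday is Jun 25 2023.
July 2023 — 4th Sunday is Jul 23 2023.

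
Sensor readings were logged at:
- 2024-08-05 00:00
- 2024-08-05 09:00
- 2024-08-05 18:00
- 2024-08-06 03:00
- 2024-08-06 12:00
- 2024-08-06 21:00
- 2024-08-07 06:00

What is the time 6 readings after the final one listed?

2024-08-09 12:00

Spacing: 9, 9, 9, 9, 9, 9 h — constant 9 h.
2024-08-07 06:00 + 9 h = 2024-08-07 15:00.
2024-08-07 15:00 + 9 h = 2024-08-08 00:00.
2024-08-08 00:00 + 9 h = 2024-08-08 09:00.
2024-08-08 09:00 + 9 h = 2024-08-08 18:00.
2024-08-08 18:00 + 9 h = 2024-08-09 03:00.
2024-08-09 03:00 + 9 h = 2024-08-09 12:00.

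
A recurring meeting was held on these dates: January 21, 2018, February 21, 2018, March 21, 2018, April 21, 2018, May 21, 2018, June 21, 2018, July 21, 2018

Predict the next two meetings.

The day-of-month is always 21 (31, 28, 31, 30, 31, 30 days between events).
So this recurs on the 21st of each month.
August 2018: August 21, 2018.
September 2018: September 21, 2018.

August 21, 2018; September 21, 2018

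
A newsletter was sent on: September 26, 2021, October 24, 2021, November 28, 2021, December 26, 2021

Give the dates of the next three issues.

January 23, 2022; February 27, 2022; March 27, 2022

These are Sundays at 28- or 35-day spacing (28, 35, 28).
The pattern: 4th Sunday of the month.
January 2022 — 4th Sunday is January 23, 2022.
4th Sunday of February 2022: February 27, 2022.
March 2022 — 4th Sunday is March 27, 2022.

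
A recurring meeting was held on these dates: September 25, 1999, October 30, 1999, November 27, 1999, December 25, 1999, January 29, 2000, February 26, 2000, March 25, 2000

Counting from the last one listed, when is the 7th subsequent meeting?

Every date is a Saturday; gaps 35, 28, 28, 35, 28, 28 days.
Each is the last Saturday of its month (at least one falls on the 29th or later, ruling out '4th Saturday').
Last Saturday of April 2000: April 29, 2000.
Last Saturday of May 2000: May 27, 2000.
Last Saturday of June 2000: June 24, 2000.
July 2000 ends with Saturday July 29, 2000.
Last Saturday of August 2000: August 26, 2000.
September 2000 ends with Saturday September 30, 2000.
Last Saturday of October 2000: October 28, 2000.

October 28, 2000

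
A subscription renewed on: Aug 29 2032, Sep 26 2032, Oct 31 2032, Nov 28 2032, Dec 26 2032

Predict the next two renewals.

Jan 30 2033, Feb 27 2033

These are Sundays with 28, 35, 28, 28-day gaps.
Each is the final Sunday of its month — Aug 29 2032 is past the 28th, so '4th Sunday' doesn't fit.
Last Sunday of January 2033: Jan 30 2033.
Last Sunday of February 2033: Feb 27 2033.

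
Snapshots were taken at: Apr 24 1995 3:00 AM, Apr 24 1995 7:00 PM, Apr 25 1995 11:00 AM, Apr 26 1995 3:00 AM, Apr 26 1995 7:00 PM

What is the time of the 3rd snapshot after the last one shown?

Apr 28 1995 7:00 PM

Spacing: 16, 16, 16, 16 h — constant 16 h.
Apr 26 1995 7:00 PM + 16 h = Apr 27 1995 11:00 AM.
Apr 27 1995 11:00 AM + 16 h = Apr 28 1995 3:00 AM.
Apr 28 1995 3:00 AM + 16 h = Apr 28 1995 7:00 PM.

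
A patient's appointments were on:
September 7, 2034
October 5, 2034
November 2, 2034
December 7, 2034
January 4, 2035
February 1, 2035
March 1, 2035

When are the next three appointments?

April 5, 2035; May 3, 2035; June 7, 2035

All dates are Thursdays, 28, 28, 35, 28, 28, 28 days apart.
Specifically, the 1st Thursday of each month.
1st Thursday of April 2035: April 5, 2035.
May 2035 — 1st Thursday is May 3, 2035.
June 2035 — 1st Thursday is June 7, 2035.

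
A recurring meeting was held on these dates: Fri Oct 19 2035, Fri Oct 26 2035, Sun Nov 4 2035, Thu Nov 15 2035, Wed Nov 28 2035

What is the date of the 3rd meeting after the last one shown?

Gaps: 7, 9, 11, 13 days — each gap is 2 larger than the previous one.
Next gap: 15 days. Wed Nov 28 2035 + 15 days = Thu Dec 13 2035.
Next gap: 17 days. Thu Dec 13 2035 + 17 days = Sun Dec 30 2035.
Next gap: 19 days. Sun Dec 30 2035 + 19 days = Fri Jan 18 2036.

Fri Jan 18 2036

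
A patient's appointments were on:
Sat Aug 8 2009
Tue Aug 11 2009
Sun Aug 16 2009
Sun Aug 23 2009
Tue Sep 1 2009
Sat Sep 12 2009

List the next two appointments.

Fri Sep 25 2009, Sat Oct 10 2009

Intervals are 3, 5, 7, 9, 11 days — an arithmetic progression with common difference 2.
Next gap: 13 days. Sat Sep 12 2009 + 13 days = Fri Sep 25 2009.
Next gap: 15 days. Fri Sep 25 2009 + 15 days = Sat Oct 10 2009.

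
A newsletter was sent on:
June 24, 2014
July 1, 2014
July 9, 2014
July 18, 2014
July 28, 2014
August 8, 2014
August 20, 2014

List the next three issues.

September 2, 2014; September 16, 2014; October 1, 2014

Intervals are 7, 8, 9, 10, 11, 12 days — an arithmetic progression with common difference 1.
Next gap: 13 days. August 20, 2014 + 13 days = September 2, 2014.
Next gap: 14 days. September 2, 2014 + 14 days = September 16, 2014.
Next gap: 15 days. September 16, 2014 + 15 days = October 1, 2014.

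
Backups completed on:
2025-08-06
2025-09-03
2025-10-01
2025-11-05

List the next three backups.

Gaps: 28, 28, 35 days — a mix of 28 and 35. Every date is a Wednesday.
Each is the 1st Wednesday of its month.
December 2025 — 1st Wednesday is 2025-12-03.
January 2026 — 1st Wednesday is 2026-01-07.
February 2026 — 1st Wednesday is 2026-02-04.

2025-12-03, 2026-01-07, 2026-02-04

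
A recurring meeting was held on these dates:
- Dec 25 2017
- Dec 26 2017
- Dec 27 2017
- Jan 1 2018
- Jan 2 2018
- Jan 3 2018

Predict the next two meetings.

Jan 8 2018, Jan 9 2018

Gaps: 1, 1, 5, 1, 1 days — not constant, but cyclic with period 3.
The events fall on every Monday, Tuesday and Wednesday.
Next Monday: Jan 8 2018.
The following Tuesday is Jan 9 2018.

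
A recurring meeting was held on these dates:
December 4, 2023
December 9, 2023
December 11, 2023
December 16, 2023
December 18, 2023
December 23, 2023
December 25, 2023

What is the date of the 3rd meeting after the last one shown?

January 6, 2024

Gaps: 5, 2, 5, 2, 5, 2 days — not constant, but cyclic with period 2.
The events fall on every Monday and Saturday.
The following Saturday is December 30, 2023.
The following Monday is January 1, 2024.
The following Saturday is January 6, 2024.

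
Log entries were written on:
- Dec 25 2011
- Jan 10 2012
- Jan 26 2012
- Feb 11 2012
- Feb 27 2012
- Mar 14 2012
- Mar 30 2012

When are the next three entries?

The spacing is 16, 16, 16, 16, 16, 16 days — always 16 days.
Mar 30 2012 + 16 days = Apr 15 2012.
Apr 15 2012 + 16 days = May 1 2012.
May 1 2012 + 16 days = May 17 2012.

Apr 15 2012, May 1 2012, May 17 2012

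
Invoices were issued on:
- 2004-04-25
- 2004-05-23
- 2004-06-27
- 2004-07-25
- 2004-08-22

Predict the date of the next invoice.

2004-09-26

Gaps: 28, 35, 28, 28 days — a mix of 28 and 35. Every date is a Sunday.
Each is the 4th Sunday of its month.
September 2004 — 4th Sunday is 2004-09-26.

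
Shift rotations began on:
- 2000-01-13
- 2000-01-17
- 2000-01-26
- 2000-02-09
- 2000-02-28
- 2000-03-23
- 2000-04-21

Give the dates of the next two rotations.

2000-05-25, 2000-07-03

Gaps: 4, 9, 14, 19, 24, 29 days — each gap is 5 larger than the previous one.
Next gap: 34 days. 2000-04-21 + 34 days = 2000-05-25.
Next gap: 39 days. 2000-05-25 + 39 days = 2000-07-03.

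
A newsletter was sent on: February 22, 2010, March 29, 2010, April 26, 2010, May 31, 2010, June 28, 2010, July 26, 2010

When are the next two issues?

August 30, 2010; September 27, 2010

All Mondays; the gaps (35, 28, 35, 28, 28) vary with month length.
This is the last Monday of each month.
August 2010 ends with Monday August 30, 2010.
September 2010 ends with Monday September 27, 2010.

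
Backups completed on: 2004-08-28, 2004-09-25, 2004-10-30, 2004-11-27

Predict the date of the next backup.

2004-12-25

These are Saturdays with 28, 35, 28-day gaps.
Each is the final Saturday of its month — 2004-10-30 is past the 28th, so '4th Saturday' doesn't fit.
December 2004 ends with Saturday 2004-12-25.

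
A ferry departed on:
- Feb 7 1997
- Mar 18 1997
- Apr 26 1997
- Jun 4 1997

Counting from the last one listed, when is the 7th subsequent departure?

Mar 4 1998

Every event comes 39 days after the last (39, 39, 39).
Jun 4 1997 + 39 days = Jul 13 1997.
Jul 13 1997 + 39 days = Aug 21 1997.
Aug 21 1997 + 39 days = Sep 29 1997.
Sep 29 1997 + 39 days = Nov 7 1997.
Nov 7 1997 + 39 days = Dec 16 1997.
Dec 16 1997 + 39 days = Jan 24 1998.
Jan 24 1998 + 39 days = Mar 4 1998.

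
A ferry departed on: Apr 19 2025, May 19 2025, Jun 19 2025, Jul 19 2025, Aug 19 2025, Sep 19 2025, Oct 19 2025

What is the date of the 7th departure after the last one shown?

May 19 2026

Gaps: 30, 31, 30, 31, 31, 30 days — not constant. Every event is on the 19th of the month.
Pattern: the 19th of each month.
November 2025: Nov 19 2025.
Next: December 2025 → Dec 19 2025.
Next: January 2026 → Jan 19 2026.
Next: February 2026 → Feb 19 2026.
March 2026: Mar 19 2026.
April 2026: Apr 19 2026.
May 2026: May 19 2026.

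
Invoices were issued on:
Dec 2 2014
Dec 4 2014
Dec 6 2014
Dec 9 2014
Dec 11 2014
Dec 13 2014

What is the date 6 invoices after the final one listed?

Dec 27 2014

The gap pattern 2, 2, 3, 2, 2 repeats every 3 events.
These are the Tuesdays, Thursdays and Saturdays of each week.
The following Tuesday is Dec 16 2014.
The following Thursday is Dec 18 2014.
The following Saturday is Dec 20 2014.
Next Tuesday: Dec 23 2014.
The following Thursday is Dec 25 2014.
The following Saturday is Dec 27 2014.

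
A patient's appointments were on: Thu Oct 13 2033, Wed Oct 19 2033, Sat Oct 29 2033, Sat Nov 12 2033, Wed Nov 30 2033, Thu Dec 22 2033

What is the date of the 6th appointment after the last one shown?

Wed Jul 26 2034

Intervals are 6, 10, 14, 18, 22 days — an arithmetic progression with common difference 4.
Next gap: 26 days. Thu Dec 22 2033 + 26 days = Tue Jan 17 2034.
Next gap: 30 days. Tue Jan 17 2034 + 30 days = Thu Feb 16 2034.
Next gap: 34 days. Thu Feb 16 2034 + 34 days = Wed Mar 22 2034.
Next gap: 38 days. Wed Mar 22 2034 + 38 days = Sat Apr 29 2034.
Next gap: 42 days. Sat Apr 29 2034 + 42 days = Sat Jun 10 2034.
Next gap: 46 days. Sat Jun 10 2034 + 46 days = Wed Jul 26 2034.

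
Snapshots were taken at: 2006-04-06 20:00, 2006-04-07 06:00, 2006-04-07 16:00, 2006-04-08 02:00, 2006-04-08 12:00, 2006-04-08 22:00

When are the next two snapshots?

The interval is a steady 10 hours (10, 10, 10, 10, 10).
2006-04-08 22:00 + 10 h = 2006-04-09 08:00.
2006-04-09 08:00 + 10 h = 2006-04-09 18:00.

2006-04-09 08:00, 2006-04-09 18:00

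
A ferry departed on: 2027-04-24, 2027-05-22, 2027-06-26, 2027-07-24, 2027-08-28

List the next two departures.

2027-09-25, 2027-10-23

All dates are Saturdays, 28, 35, 28, 35 days apart.
Specifically, the 4th Saturday of each month.
September 2027 — 4th Saturday is 2027-09-25.
4th Saturday of October 2027: 2027-10-23.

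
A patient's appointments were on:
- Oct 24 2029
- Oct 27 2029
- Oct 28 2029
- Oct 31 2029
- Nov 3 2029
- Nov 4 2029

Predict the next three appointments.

Nov 7 2029, Nov 10 2029, Nov 11 2029

The gap pattern 3, 1, 3, 3, 1 repeats every 3 events.
These are the Wednesdays, Saturdays and Sundays of each week.
The following Wednesday is Nov 7 2029.
The following Saturday is Nov 10 2029.
Next Sunday: Nov 11 2029.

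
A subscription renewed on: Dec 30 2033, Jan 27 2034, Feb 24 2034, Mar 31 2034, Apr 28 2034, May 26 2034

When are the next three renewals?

Every date is a Friday; gaps 28, 28, 35, 28, 28 days.
Each is the last Friday of its month (at least one falls on the 29th or later, ruling out '4th Friday').
June 2034 ends with Friday Jun 30 2034.
July 2034 ends with Friday Jul 28 2034.
Last Friday of August 2034: Aug 25 2034.

Jun 30 2034, Jul 28 2034, Aug 25 2034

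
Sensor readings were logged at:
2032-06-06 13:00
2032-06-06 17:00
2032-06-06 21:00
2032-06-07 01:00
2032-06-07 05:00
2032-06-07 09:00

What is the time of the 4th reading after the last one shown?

Gaps: 4, 4, 4, 4, 4 hours — each event is 4 hours after the previous one.
2032-06-07 09:00 + 4 h = 2032-06-07 13:00.
2032-06-07 13:00 + 4 h = 2032-06-07 17:00.
2032-06-07 17:00 + 4 h = 2032-06-07 21:00.
2032-06-07 21:00 + 4 h = 2032-06-08 01:00.

2032-06-08 01:00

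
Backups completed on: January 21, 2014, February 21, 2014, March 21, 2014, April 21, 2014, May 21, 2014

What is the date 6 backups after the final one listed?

The day-of-month is always 21 (31, 28, 31, 30 days between events).
So this recurs on the 21st of each month.
June 2014: June 21, 2014.
Next: July 2014 → July 21, 2014.
August 2014: August 21, 2014.
Next: September 2014 → September 21, 2014.
October 2014: October 21, 2014.
Next: November 2014 → November 21, 2014.

November 21, 2014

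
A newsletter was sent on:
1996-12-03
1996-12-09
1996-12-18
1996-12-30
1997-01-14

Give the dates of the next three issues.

Gaps: 6, 9, 12, 15 days — each gap is 3 larger than the previous one.
Next gap: 18 days. 1997-01-14 + 18 days = 1997-02-01.
Next gap: 21 days. 1997-02-01 + 21 days = 1997-02-22.
Next gap: 24 days. 1997-02-22 + 24 days = 1997-03-18.

1997-02-01, 1997-02-22, 1997-03-18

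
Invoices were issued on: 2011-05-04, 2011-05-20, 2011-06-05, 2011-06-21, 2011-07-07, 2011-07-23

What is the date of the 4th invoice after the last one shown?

2011-09-25

The spacing is 16, 16, 16, 16, 16 days — always 16 days.
2011-07-23 + 16 days = 2011-08-08.
2011-08-08 + 16 days = 2011-08-24.
2011-08-24 + 16 days = 2011-09-09.
2011-09-09 + 16 days = 2011-09-25.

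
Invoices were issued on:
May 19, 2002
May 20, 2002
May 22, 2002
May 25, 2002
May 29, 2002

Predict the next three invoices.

Intervals are 1, 2, 3, 4 days — an arithmetic progression with common difference 1.
Next gap: 5 days. May 29, 2002 + 5 days = June 3, 2002.
Next gap: 6 days. June 3, 2002 + 6 days = June 9, 2002.
Next gap: 7 days. June 9, 2002 + 7 days = June 16, 2002.

June 3, 2002; June 9, 2002; June 16, 2002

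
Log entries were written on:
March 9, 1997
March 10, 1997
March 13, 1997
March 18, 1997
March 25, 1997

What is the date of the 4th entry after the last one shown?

Intervals are 1, 3, 5, 7 days — an arithmetic progression with common difference 2.
Next gap: 9 days. March 25, 1997 + 9 days = April 3, 1997.
Next gap: 11 days. April 3, 1997 + 11 days = April 14, 1997.
Next gap: 13 days. April 14, 1997 + 13 days = April 27, 1997.
Next gap: 15 days. April 27, 1997 + 15 days = May 12, 1997.

May 12, 1997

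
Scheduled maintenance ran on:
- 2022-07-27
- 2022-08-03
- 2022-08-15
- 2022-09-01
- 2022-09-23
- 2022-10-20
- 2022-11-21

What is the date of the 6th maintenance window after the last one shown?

2023-09-14

Gaps: 7, 12, 17, 22, 27, 32 days — each gap is 5 larger than the previous one.
Next gap: 37 days. 2022-11-21 + 37 days = 2022-12-28.
Next gap: 42 days. 2022-12-28 + 42 days = 2023-02-08.
Next gap: 47 days. 2023-02-08 + 47 days = 2023-03-27.
Next gap: 52 days. 2023-03-27 + 52 days = 2023-05-18.
Next gap: 57 days. 2023-05-18 + 57 days = 2023-07-14.
Next gap: 62 days. 2023-07-14 + 62 days = 2023-09-14.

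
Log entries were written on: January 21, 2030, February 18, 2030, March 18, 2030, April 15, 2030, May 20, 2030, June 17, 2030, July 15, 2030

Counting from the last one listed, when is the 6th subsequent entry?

January 20, 2031

Gaps: 28, 28, 28, 35, 28, 28 days — a mix of 28 and 35. Every date is a Monday.
Each is the 3rd Monday of its month.
August 2030 — 3rd Monday is August 19, 2030.
September 2030 — 3rd Monday is September 16, 2030.
3rd Monday of October 2030: October 21, 2030.
3rd Monday of November 2030: November 18, 2030.
3rd Monday of December 2030: December 16, 2030.
3rd Monday of January 2031: January 20, 2031.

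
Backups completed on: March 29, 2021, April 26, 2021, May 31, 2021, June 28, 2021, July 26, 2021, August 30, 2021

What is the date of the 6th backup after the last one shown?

February 28, 2022

All Mondays; the gaps (28, 35, 28, 28, 35) vary with month length.
This is the last Monday of each month.
September 2021 ends with Monday September 27, 2021.
Last Monday of October 2021: October 25, 2021.
Last Monday of November 2021: November 29, 2021.
December 2021 ends with Monday December 27, 2021.
Last Monday of January 2022: January 31, 2022.
February 2022 ends with Monday February 28, 2022.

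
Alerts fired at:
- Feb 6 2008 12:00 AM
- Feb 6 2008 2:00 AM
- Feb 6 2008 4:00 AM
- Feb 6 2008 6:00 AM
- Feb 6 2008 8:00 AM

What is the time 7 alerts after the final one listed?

The interval is a steady 2 hours (2, 2, 2, 2).
Feb 6 2008 8:00 AM + 2 h = Feb 6 2008 10:00 AM.
Feb 6 2008 10:00 AM + 2 h = Feb 6 2008 12:00 PM.
Feb 6 2008 12:00 PM + 2 h = Feb 6 2008 2:00 PM.
Feb 6 2008 2:00 PM + 2 h = Feb 6 2008 4:00 PM.
Feb 6 2008 4:00 PM + 2 h = Feb 6 2008 6:00 PM.
Feb 6 2008 6:00 PM + 2 h = Feb 6 2008 8:00 PM.
Feb 6 2008 8:00 PM + 2 h = Feb 6 2008 10:00 PM.

Feb 6 2008 10:00 PM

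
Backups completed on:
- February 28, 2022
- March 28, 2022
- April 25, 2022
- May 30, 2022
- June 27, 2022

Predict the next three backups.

July 25, 2022; August 29, 2022; September 26, 2022

These are Mondays with 28, 28, 35, 28-day gaps.
Each is the final Monday of its month — May 30, 2022 is past the 28th, so '4th Monday' doesn't fit.
July 2022 ends with Monday July 25, 2022.
August 2022 ends with Monday August 29, 2022.
September 2022 ends with Monday September 26, 2022.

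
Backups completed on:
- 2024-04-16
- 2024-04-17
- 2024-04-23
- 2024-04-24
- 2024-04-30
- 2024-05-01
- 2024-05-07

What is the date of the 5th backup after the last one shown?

Every event lands on a Tuesday or Wednesday (gaps cycle 1, 6, 1, 6, 1, 6).
So the schedule is: every Tuesday and Wednesday.
The following Wednesday is 2024-05-08.
The following Tuesday is 2024-05-14.
The following Wednesday is 2024-05-15.
Next Tuesday: 2024-05-21.
Next Wednesday: 2024-05-22.

2024-05-22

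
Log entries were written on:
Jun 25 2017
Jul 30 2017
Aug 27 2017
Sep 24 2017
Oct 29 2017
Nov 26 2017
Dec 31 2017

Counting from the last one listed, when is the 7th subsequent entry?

Jul 29 2018

All Sundays; the gaps (35, 28, 28, 35, 28, 35) vary with month length.
This is the last Sunday of each month.
January 2018 ends with Sunday Jan 28 2018.
February 2018 ends with Sunday Feb 25 2018.
March 2018 ends with Sunday Mar 25 2018.
April 2018 ends with Sunday Apr 29 2018.
Last Sunday of May 2018: May 27 2018.
June 2018 ends with Sunday Jun 24 2018.
July 2018 ends with Sunday Jul 29 2018.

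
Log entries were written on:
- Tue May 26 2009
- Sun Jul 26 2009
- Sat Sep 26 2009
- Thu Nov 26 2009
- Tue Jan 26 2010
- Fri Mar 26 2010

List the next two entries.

Wed May 26 2010, Mon Jul 26 2010

Gaps: 61, 62, 61, 61, 59 days — not constant. Every event is on the 26th of the month.
Pattern: the 26th of every 2 months.
May 2010: Wed May 26 2010.
Next: July 2010 → Mon Jul 26 2010.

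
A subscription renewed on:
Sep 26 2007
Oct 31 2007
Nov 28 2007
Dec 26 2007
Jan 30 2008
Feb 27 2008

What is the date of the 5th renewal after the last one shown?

Jul 30 2008

These are Wednesdays with 35, 28, 28, 35, 28-day gaps.
Each is the final Wednesday of its month — Oct 31 2007 is past the 28th, so '4th Wednesday' doesn't fit.
Last Wednesday of March 2008: Mar 26 2008.
Last Wednesday of April 2008: Apr 30 2008.
May 2008 ends with Wednesday May 28 2008.
June 2008 ends with Wednesday Jun 25 2008.
July 2008 ends with Wednesday Jul 30 2008.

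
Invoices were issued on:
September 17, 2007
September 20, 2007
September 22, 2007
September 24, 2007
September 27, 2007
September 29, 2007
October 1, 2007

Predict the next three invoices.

The gap pattern 3, 2, 2, 3, 2, 2 repeats every 3 events.
These are the Mondays, Thursdays and Saturdays of each week.
Next Thursday: October 4, 2007.
The following Saturday is October 6, 2007.
Next Monday: October 8, 2007.

October 4, 2007; October 6, 2007; October 8, 2007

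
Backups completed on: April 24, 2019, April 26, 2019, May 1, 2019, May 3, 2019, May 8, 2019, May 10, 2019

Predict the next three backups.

Gaps: 2, 5, 2, 5, 2 days — not constant, but cyclic with period 2.
The events fall on every Wednesday and Friday.
The following Wednesday is May 15, 2019.
The following Friday is May 17, 2019.
The following Wednesday is May 22, 2019.

May 15, 2019; May 17, 2019; May 22, 2019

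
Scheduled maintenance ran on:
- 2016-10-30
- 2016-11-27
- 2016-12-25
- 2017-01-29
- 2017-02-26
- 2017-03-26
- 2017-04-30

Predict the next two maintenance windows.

2017-05-28, 2017-06-25

These are Sundays with 28, 28, 35, 28, 28, 35-day gaps.
Each is the final Sunday of its month — 2016-10-30 is past the 28th, so '4th Sunday' doesn't fit.
May 2017 ends with Sunday 2017-05-28.
June 2017 ends with Sunday 2017-06-25.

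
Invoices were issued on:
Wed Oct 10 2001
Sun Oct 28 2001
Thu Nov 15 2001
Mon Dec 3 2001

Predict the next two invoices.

Fri Dec 21 2001, Tue Jan 8 2002

The spacing is 18, 18, 18 days — always 18 days.
Mon Dec 3 2001 + 18 days = Fri Dec 21 2001.
Fri Dec 21 2001 + 18 days = Tue Jan 8 2002.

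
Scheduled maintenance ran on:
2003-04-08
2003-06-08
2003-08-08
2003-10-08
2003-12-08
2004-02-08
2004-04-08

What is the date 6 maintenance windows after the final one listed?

2005-04-08

Gaps: 61, 61, 61, 61, 62, 60 days — not constant. Every event is on the 8th of the month.
Pattern: the 8th of every 2 months.
June 2004: 2004-06-08.
Next: August 2004 → 2004-08-08.
October 2004: 2004-10-08.
Next: December 2004 → 2004-12-08.
Next: February 2005 → 2005-02-08.
Next: April 2005 → 2005-04-08.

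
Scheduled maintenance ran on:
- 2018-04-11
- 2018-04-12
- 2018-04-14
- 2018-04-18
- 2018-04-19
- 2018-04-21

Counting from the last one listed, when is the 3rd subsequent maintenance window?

2018-04-28

Every event lands on a Wednesday or Thursday or Saturday (gaps cycle 1, 2, 4, 1, 2).
So the schedule is: every Wednesday, Thursday and Saturday.
Next Wednesday: 2018-04-25.
Next Thursday: 2018-04-26.
Next Saturday: 2018-04-28.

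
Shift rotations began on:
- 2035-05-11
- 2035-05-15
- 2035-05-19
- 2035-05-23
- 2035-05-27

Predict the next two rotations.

The spacing is 4, 4, 4, 4 days — always 4 days.
2035-05-27 + 4 days = 2035-05-31.
2035-05-31 + 4 days = 2035-06-04.

2035-05-31, 2035-06-04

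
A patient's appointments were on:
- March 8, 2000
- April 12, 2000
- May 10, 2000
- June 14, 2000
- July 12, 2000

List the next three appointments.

Gaps: 35, 28, 35, 28 days — a mix of 28 and 35. Every date is a Wednesday.
Each is the 2nd Wednesday of its month.
2nd Wednesday of August 2000: August 9, 2000.
September 2000 — 2nd Wednesday is September 13, 2000.
2nd Wednesday of October 2000: October 11, 2000.

August 9, 2000; September 13, 2000; October 11, 2000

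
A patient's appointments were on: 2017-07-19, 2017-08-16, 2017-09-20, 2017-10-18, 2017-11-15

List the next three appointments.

2017-12-20, 2018-01-17, 2018-02-21

Gaps: 28, 35, 28, 28 days — a mix of 28 and 35. Every date is a Wednesday.
Each is the 3rd Wednesday of its month.
December 2017 — 3rd Wednesday is 2017-12-20.
January 2018 — 3rd Wednesday is 2018-01-17.
3rd Wednesday of February 2018: 2018-02-21.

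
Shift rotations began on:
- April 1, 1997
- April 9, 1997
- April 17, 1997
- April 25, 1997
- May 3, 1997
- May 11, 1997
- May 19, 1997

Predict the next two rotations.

May 27, 1997; June 4, 1997

Every event comes 8 days after the last (8, 8, 8, 8, 8, 8).
May 19, 1997 + 8 days = May 27, 1997.
May 27, 1997 + 8 days = June 4, 1997.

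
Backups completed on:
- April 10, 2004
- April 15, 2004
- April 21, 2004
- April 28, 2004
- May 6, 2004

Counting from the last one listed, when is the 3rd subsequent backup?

Gaps: 5, 6, 7, 8 days — each gap is 1 larger than the previous one.
Next gap: 9 days. May 6, 2004 + 9 days = May 15, 2004.
Next gap: 10 days. May 15, 2004 + 10 days = May 25, 2004.
Next gap: 11 days. May 25, 2004 + 11 days = June 5, 2004.

June 5, 2004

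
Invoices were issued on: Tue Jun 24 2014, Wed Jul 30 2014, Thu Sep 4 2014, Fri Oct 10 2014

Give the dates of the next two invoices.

Sat Nov 15 2014, Sun Dec 21 2014

Gaps between consecutive events: 36, 36, 36 days — a constant 36-day interval.
Fri Oct 10 2014 + 36 days = Sat Nov 15 2014.
Sat Nov 15 2014 + 36 days = Sun Dec 21 2014.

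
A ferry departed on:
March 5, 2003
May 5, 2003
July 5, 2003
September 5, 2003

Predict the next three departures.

Gaps: 61, 61, 62 days — not constant. Every event is on the 5th of the month.
Pattern: the 5th of every 2 months.
Next: November 2003 → November 5, 2003.
Next: January 2004 → January 5, 2004.
Next: March 2004 → March 5, 2004.

November 5, 2003; January 5, 2004; March 5, 2004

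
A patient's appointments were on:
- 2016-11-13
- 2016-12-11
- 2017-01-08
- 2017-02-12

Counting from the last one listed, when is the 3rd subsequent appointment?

2017-05-14

These are Sundays at 28- or 35-day spacing (28, 28, 35).
The pattern: 2nd Sunday of the month.
2nd Sunday of March 2017: 2017-03-12.
April 2017 — 2nd Sunday is 2017-04-09.
2nd Sunday of May 2017: 2017-05-14.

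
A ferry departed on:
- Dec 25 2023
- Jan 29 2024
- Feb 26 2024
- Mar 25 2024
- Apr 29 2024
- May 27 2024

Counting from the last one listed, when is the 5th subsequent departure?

Oct 28 2024

Every date is a Monday; gaps 35, 28, 28, 35, 28 days.
Each is the last Monday of its month (at least one falls on the 29th or later, ruling out '4th Monday').
June 2024 ends with Monday Jun 24 2024.
July 2024 ends with Monday Jul 29 2024.
August 2024 ends with Monday Aug 26 2024.
Last Monday of September 2024: Sep 30 2024.
October 2024 ends with Monday Oct 28 2024.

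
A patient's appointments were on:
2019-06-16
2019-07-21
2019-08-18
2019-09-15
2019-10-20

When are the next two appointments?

2019-11-17, 2019-12-15

These are Sundays at 28- or 35-day spacing (35, 28, 28, 35).
The pattern: 3rd Sunday of the month.
3rd Sunday of November 2019: 2019-11-17.
December 2019 — 3rd Sunday is 2019-12-15.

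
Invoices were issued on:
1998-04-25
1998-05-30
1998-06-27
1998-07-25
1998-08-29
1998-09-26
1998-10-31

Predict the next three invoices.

These are Saturdays with 35, 28, 28, 35, 28, 35-day gaps.
Each is the final Saturday of its month — 1998-05-30 is past the 28th, so '4th Saturday' doesn't fit.
November 1998 ends with Saturday 1998-11-28.
December 1998 ends with Saturday 1998-12-26.
Last Saturday of January 1999: 1999-01-30.

1998-11-28, 1998-12-26, 1999-01-30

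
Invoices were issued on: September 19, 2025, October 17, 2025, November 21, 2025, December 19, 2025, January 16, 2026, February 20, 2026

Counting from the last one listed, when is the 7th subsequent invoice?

Gaps: 28, 35, 28, 28, 35 days — a mix of 28 and 35. Every date is a Friday.
Each is the 3rd Friday of its month.
3rd Friday of March 2026: March 20, 2026.
April 2026 — 3rd Friday is April 17, 2026.
May 2026 — 3rd Friday is May 15, 2026.
June 2026 — 3rd Friday is June 19, 2026.
3rd Friday of July 2026: July 17, 2026.
August 2026 — 3rd Friday is August 21, 2026.
September 2026 — 3rd Friday is September 18, 2026.

September 18, 2026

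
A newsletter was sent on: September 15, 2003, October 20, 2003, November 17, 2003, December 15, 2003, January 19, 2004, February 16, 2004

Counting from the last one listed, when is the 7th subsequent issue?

September 20, 2004

These are Mondays at 28- or 35-day spacing (35, 28, 28, 35, 28).
The pattern: 3rd Monday of the month.
3rd Monday of March 2004: March 15, 2004.
3rd Monday of April 2004: April 19, 2004.
May 2004 — 3rd Monday is May 17, 2004.
June 2004 — 3rd Monday is June 21, 2004.
July 2004 — 3rd Monday is July 19, 2004.
August 2004 — 3rd Monday is August 16, 2004.
September 2004 — 3rd Monday is September 20, 2004.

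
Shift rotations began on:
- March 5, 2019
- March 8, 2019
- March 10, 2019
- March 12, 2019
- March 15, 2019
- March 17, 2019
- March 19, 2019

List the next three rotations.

March 22, 2019; March 24, 2019; March 26, 2019

Gaps: 3, 2, 2, 3, 2, 2 days — not constant, but cyclic with period 3.
The events fall on every Tuesday, Friday and Sunday.
The following Friday is March 22, 2019.
The following Sunday is March 24, 2019.
The following Tuesday is March 26, 2019.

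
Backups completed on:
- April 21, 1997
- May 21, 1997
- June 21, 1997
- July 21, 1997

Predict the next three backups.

August 21, 1997; September 21, 1997; October 21, 1997

Gaps: 30, 31, 30 days — not constant. Every event is on the 21st of the month.
Pattern: the 21st of each month.
Next: August 1997 → August 21, 1997.
Next: September 1997 → September 21, 1997.
October 1997: October 21, 1997.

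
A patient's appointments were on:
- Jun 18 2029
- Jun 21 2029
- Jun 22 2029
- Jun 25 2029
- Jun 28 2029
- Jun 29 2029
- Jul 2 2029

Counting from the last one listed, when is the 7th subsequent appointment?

Gaps: 3, 1, 3, 3, 1, 3 days — not constant, but cyclic with period 3.
The events fall on every Monday, Thursday and Friday.
The following Thursday is Jul 5 2029.
Next Friday: Jul 6 2029.
Next Monday: Jul 9 2029.
The following Thursday is Jul 12 2029.
Next Friday: Jul 13 2029.
The following Monday is Jul 16 2029.
The following Thursday is Jul 19 2029.

Jul 19 2029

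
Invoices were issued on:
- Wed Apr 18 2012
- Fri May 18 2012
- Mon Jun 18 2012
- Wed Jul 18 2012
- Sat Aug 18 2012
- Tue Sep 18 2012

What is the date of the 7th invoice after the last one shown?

The day-of-month is always 18 (30, 31, 30, 31, 31 days between events).
So this recurs on the 18th of each month.
Next: October 2012 → Thu Oct 18 2012.
Next: November 2012 → Sun Nov 18 2012.
December 2012: Tue Dec 18 2012.
January 2013: Fri Jan 18 2013.
Next: February 2013 → Mon Feb 18 2013.
Next: March 2013 → Mon Mar 18 2013.
Next: April 2013 → Thu Apr 18 2013.

Thu Apr 18 2013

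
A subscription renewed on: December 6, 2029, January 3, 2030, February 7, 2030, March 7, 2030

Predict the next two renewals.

April 4, 2030; May 2, 2030

All dates are Thursdays, 28, 35, 28 days apart.
Specifically, the 1st Thursday of each month.
1st Thursday of April 2030: April 4, 2030.
1st Thursday of May 2030: May 2, 2030.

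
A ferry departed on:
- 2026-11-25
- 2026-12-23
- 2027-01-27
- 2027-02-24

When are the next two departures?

All dates are Wednesdays, 28, 35, 28 days apart.
Specifically, the 4th Wednesday of each month.
4th Wednesday of March 2027: 2027-03-24.
April 2027 — 4th Wednesday is 2027-04-28.

2027-03-24, 2027-04-28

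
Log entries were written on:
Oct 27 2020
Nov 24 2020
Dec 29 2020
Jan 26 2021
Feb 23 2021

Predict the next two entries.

Every date is a Tuesday; gaps 28, 35, 28, 28 days.
Each is the last Tuesday of its month (at least one falls on the 29th or later, ruling out '4th Tuesday').
Last Tuesday of March 2021: Mar 30 2021.
April 2021 ends with Tuesday Apr 27 2021.

Mar 30 2021, Apr 27 2021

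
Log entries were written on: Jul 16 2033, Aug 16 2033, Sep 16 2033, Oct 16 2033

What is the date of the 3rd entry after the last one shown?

Gaps: 31, 31, 30 days — not constant. Every event is on the 16th of the month.
Pattern: the 16th of each month.
Next: November 2033 → Nov 16 2033.
Next: December 2033 → Dec 16 2033.
January 2034: Jan 16 2034.

Jan 16 2034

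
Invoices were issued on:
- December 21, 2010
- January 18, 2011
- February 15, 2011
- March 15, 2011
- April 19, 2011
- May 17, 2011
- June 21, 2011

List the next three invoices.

July 19, 2011; August 16, 2011; September 20, 2011

Gaps: 28, 28, 28, 35, 28, 35 days — a mix of 28 and 35. Every date is a Tuesday.
Each is the 3rd Tuesday of its month.
3rd Tuesday of July 2011: July 19, 2011.
August 2011 — 3rd Tuesday is August 16, 2011.
3rd Tuesday of September 2011: September 20, 2011.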